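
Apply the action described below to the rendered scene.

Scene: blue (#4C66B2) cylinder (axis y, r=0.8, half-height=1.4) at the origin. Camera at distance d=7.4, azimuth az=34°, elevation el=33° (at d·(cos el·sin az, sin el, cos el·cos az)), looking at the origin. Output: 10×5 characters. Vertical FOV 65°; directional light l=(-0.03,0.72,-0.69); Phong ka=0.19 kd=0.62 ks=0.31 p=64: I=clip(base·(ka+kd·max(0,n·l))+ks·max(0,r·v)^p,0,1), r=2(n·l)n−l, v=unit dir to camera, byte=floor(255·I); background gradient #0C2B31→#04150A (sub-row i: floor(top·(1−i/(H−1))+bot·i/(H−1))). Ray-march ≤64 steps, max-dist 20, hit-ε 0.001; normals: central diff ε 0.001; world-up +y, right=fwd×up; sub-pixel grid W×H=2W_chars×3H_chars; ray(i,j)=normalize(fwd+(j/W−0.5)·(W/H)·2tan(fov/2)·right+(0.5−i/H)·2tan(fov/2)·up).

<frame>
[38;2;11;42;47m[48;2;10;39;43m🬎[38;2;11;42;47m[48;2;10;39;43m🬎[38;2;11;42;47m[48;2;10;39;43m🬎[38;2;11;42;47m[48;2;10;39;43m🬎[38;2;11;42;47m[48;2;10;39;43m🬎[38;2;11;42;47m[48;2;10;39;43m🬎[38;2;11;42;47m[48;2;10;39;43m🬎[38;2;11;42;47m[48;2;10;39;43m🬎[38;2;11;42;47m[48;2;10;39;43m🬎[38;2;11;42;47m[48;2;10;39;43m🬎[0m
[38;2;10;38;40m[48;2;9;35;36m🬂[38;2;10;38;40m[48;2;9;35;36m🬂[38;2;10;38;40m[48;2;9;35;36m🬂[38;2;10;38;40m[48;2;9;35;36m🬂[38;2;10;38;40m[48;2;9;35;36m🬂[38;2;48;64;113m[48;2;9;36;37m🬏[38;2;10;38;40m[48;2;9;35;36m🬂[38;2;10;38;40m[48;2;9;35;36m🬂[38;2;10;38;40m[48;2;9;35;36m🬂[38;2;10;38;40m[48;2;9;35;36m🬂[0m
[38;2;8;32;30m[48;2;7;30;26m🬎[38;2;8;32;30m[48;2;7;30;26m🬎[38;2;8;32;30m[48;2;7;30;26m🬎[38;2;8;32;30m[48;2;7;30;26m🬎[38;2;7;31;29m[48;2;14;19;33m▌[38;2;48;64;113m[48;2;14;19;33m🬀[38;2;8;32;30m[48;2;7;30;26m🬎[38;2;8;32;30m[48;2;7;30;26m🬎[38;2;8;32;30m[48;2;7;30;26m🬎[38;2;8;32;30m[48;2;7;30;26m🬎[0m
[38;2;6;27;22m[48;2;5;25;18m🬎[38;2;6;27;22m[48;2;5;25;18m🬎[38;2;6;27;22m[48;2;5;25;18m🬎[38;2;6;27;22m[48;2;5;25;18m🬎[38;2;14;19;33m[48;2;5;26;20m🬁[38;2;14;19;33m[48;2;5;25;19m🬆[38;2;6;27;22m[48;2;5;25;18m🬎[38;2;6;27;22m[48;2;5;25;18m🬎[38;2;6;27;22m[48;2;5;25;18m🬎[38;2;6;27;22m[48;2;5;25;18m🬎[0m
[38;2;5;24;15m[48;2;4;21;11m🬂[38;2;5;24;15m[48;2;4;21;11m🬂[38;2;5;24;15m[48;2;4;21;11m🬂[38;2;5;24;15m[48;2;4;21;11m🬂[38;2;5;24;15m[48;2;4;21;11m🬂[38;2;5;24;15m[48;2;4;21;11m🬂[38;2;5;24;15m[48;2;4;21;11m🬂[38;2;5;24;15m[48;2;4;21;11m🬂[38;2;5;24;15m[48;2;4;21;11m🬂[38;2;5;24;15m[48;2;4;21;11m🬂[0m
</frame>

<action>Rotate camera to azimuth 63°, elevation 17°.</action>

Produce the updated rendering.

<frame>
[38;2;11;42;47m[48;2;10;39;43m🬎[38;2;11;42;47m[48;2;10;39;43m🬎[38;2;11;42;47m[48;2;10;39;43m🬎[38;2;11;42;47m[48;2;10;39;43m🬎[38;2;11;42;47m[48;2;10;39;43m🬎[38;2;11;42;47m[48;2;10;39;43m🬎[38;2;11;42;47m[48;2;10;39;43m🬎[38;2;11;42;47m[48;2;10;39;43m🬎[38;2;11;42;47m[48;2;10;39;43m🬎[38;2;11;42;47m[48;2;10;39;43m🬎[0m
[38;2;10;38;40m[48;2;9;35;36m🬂[38;2;10;38;40m[48;2;9;35;36m🬂[38;2;10;38;40m[48;2;9;35;36m🬂[38;2;10;38;40m[48;2;9;35;36m🬂[38;2;10;38;40m[48;2;9;35;36m🬂[38;2;10;38;40m[48;2;9;35;36m🬂[38;2;10;38;40m[48;2;9;35;36m🬂[38;2;10;38;40m[48;2;9;35;36m🬂[38;2;10;38;40m[48;2;9;35;36m🬂[38;2;10;38;40m[48;2;9;35;36m🬂[0m
[38;2;8;32;30m[48;2;7;30;26m🬎[38;2;8;32;30m[48;2;7;30;26m🬎[38;2;8;32;30m[48;2;7;30;26m🬎[38;2;8;32;30m[48;2;7;30;26m🬎[38;2;7;31;29m[48;2;14;19;33m▌[38;2;14;19;33m[48;2;23;31;54m▌[38;2;8;32;30m[48;2;7;30;26m🬎[38;2;8;32;30m[48;2;7;30;26m🬎[38;2;8;32;30m[48;2;7;30;26m🬎[38;2;8;32;30m[48;2;7;30;26m🬎[0m
[38;2;6;27;22m[48;2;5;25;18m🬎[38;2;6;27;22m[48;2;5;25;18m🬎[38;2;6;27;22m[48;2;5;25;18m🬎[38;2;6;27;22m[48;2;5;25;18m🬎[38;2;14;19;33m[48;2;5;26;20m🬁[38;2;25;34;59m[48;2;8;23;24m🬁[38;2;6;27;22m[48;2;5;25;18m🬎[38;2;6;27;22m[48;2;5;25;18m🬎[38;2;6;27;22m[48;2;5;25;18m🬎[38;2;6;27;22m[48;2;5;25;18m🬎[0m
[38;2;5;24;15m[48;2;4;21;11m🬂[38;2;5;24;15m[48;2;4;21;11m🬂[38;2;5;24;15m[48;2;4;21;11m🬂[38;2;5;24;15m[48;2;4;21;11m🬂[38;2;5;24;15m[48;2;4;21;11m🬂[38;2;5;24;15m[48;2;4;21;11m🬂[38;2;5;24;15m[48;2;4;21;11m🬂[38;2;5;24;15m[48;2;4;21;11m🬂[38;2;5;24;15m[48;2;4;21;11m🬂[38;2;5;24;15m[48;2;4;21;11m🬂[0m
</frame>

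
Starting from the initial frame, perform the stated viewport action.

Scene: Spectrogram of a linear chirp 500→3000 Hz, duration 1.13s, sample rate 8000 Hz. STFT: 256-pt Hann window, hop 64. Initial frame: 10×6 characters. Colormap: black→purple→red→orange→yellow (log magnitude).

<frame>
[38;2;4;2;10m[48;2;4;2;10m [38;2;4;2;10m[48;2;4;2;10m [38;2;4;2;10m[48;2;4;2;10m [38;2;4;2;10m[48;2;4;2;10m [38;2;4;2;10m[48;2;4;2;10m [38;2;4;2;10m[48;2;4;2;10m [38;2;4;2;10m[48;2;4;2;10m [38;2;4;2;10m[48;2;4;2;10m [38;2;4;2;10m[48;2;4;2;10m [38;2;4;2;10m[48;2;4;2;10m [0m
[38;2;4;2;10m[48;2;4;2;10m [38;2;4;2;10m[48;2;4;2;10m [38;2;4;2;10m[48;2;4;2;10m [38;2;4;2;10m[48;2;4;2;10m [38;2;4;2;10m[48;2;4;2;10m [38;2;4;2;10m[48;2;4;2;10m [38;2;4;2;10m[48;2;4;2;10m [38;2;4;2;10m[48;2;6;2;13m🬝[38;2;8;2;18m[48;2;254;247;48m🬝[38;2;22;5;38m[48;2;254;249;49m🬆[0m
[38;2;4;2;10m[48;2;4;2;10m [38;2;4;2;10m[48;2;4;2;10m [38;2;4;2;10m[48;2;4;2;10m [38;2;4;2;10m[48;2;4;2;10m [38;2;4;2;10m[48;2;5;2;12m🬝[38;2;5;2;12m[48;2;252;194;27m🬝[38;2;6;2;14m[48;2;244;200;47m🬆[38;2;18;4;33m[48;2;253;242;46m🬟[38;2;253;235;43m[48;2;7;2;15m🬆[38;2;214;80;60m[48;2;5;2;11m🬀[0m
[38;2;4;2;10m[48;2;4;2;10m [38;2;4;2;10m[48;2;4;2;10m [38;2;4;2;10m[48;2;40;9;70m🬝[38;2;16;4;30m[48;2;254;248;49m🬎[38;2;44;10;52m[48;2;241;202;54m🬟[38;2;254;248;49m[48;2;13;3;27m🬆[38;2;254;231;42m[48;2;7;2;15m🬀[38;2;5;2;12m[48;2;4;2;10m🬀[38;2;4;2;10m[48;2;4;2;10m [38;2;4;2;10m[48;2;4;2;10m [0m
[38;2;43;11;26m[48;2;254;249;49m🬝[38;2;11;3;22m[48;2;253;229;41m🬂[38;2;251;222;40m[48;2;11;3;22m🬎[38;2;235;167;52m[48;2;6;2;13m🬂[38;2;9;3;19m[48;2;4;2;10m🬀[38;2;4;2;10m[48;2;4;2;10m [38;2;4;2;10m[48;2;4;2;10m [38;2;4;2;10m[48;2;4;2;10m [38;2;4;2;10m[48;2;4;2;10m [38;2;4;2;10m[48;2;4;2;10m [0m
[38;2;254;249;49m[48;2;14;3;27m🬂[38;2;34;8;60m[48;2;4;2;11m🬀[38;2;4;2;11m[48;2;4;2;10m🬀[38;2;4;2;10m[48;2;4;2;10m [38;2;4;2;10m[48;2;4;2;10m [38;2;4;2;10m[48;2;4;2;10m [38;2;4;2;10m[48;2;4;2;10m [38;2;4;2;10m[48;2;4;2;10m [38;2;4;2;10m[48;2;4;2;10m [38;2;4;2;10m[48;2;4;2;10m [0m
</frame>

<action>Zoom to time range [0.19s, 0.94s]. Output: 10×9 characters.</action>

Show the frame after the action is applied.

<frame>
[38;2;4;2;10m[48;2;4;2;10m [38;2;4;2;10m[48;2;4;2;10m [38;2;4;2;10m[48;2;4;2;10m [38;2;4;2;10m[48;2;4;2;10m [38;2;4;2;10m[48;2;4;2;10m [38;2;4;2;10m[48;2;4;2;10m [38;2;4;2;10m[48;2;4;2;10m [38;2;4;2;10m[48;2;4;2;10m [38;2;4;2;10m[48;2;4;2;10m [38;2;4;2;10m[48;2;4;2;10m [0m
[38;2;4;2;10m[48;2;4;2;10m [38;2;4;2;10m[48;2;4;2;10m [38;2;4;2;10m[48;2;4;2;10m [38;2;4;2;10m[48;2;4;2;10m [38;2;4;2;10m[48;2;4;2;10m [38;2;4;2;10m[48;2;4;2;10m [38;2;4;2;10m[48;2;4;2;10m [38;2;4;2;10m[48;2;4;2;10m [38;2;4;2;10m[48;2;4;2;10m [38;2;4;2;10m[48;2;4;2;10m [0m
[38;2;4;2;10m[48;2;4;2;10m [38;2;4;2;10m[48;2;4;2;10m [38;2;4;2;10m[48;2;4;2;10m [38;2;4;2;10m[48;2;4;2;10m [38;2;4;2;10m[48;2;4;2;10m [38;2;4;2;10m[48;2;4;2;10m [38;2;4;2;10m[48;2;4;2;10m [38;2;4;2;10m[48;2;4;2;10m [38;2;4;2;10m[48;2;4;2;11m🬝[38;2;4;2;10m[48;2;10;3;21m🬝[0m
[38;2;4;2;10m[48;2;4;2;10m [38;2;4;2;10m[48;2;4;2;10m [38;2;4;2;10m[48;2;4;2;10m [38;2;4;2;10m[48;2;4;2;10m [38;2;4;2;10m[48;2;4;2;10m [38;2;4;2;10m[48;2;4;2;10m [38;2;4;2;10m[48;2;6;2;14m🬝[38;2;7;2;16m[48;2;215;82;58m🬝[38;2;15;4;30m[48;2;253;240;45m🬆[38;2;38;8;68m[48;2;253;233;42m🬟[0m
[38;2;4;2;10m[48;2;4;2;10m [38;2;4;2;10m[48;2;4;2;10m [38;2;4;2;10m[48;2;4;2;10m [38;2;4;2;10m[48;2;5;2;13m🬝[38;2;7;2;15m[48;2;191;49;80m🬝[38;2;7;2;16m[48;2;236;184;58m🬆[38;2;14;4;27m[48;2;235;176;55m🬀[38;2;241;200;55m[48;2;10;3;21m🬎[38;2;254;247;49m[48;2;43;11;27m🬀[38;2;11;3;22m[48;2;4;2;10m🬀[0m
[38;2;4;2;10m[48;2;5;2;12m🬝[38;2;5;2;12m[48;2;37;9;66m🬝[38;2;14;4;28m[48;2;254;241;46m🬎[38;2;26;6;46m[48;2;253;228;41m🬂[38;2;253;226;39m[48;2;21;5;39m🬎[38;2;234;166;53m[48;2;12;3;25m🬂[38;2;16;4;30m[48;2;4;2;11m🬀[38;2;5;2;11m[48;2;4;2;10m🬀[38;2;4;2;10m[48;2;4;2;10m [38;2;4;2;10m[48;2;4;2;10m [0m
[38;2;22;5;40m[48;2;245;208;50m🬂[38;2;253;231;42m[48;2;97;25;51m🬎[38;2;252;219;37m[48;2;14;3;27m🬂[38;2;38;9;67m[48;2;4;2;11m🬀[38;2;5;2;12m[48;2;4;2;10m🬀[38;2;4;2;10m[48;2;4;2;10m [38;2;4;2;10m[48;2;4;2;10m [38;2;4;2;10m[48;2;4;2;10m [38;2;4;2;10m[48;2;4;2;10m [38;2;4;2;10m[48;2;4;2;10m [0m
[38;2;100;25;86m[48;2;6;2;13m🬀[38;2;6;2;13m[48;2;4;2;10m🬀[38;2;4;2;10m[48;2;4;2;10m [38;2;4;2;10m[48;2;4;2;10m [38;2;4;2;10m[48;2;4;2;10m [38;2;4;2;10m[48;2;4;2;10m [38;2;4;2;10m[48;2;4;2;10m [38;2;4;2;10m[48;2;4;2;10m [38;2;4;2;10m[48;2;4;2;10m [38;2;4;2;10m[48;2;4;2;10m [0m
[38;2;4;2;10m[48;2;4;2;10m [38;2;4;2;10m[48;2;4;2;10m [38;2;4;2;10m[48;2;4;2;10m [38;2;4;2;10m[48;2;4;2;10m [38;2;4;2;10m[48;2;4;2;10m [38;2;4;2;10m[48;2;4;2;10m [38;2;4;2;10m[48;2;4;2;10m [38;2;4;2;10m[48;2;4;2;10m [38;2;4;2;10m[48;2;4;2;10m [38;2;4;2;10m[48;2;4;2;10m [0m
</frame>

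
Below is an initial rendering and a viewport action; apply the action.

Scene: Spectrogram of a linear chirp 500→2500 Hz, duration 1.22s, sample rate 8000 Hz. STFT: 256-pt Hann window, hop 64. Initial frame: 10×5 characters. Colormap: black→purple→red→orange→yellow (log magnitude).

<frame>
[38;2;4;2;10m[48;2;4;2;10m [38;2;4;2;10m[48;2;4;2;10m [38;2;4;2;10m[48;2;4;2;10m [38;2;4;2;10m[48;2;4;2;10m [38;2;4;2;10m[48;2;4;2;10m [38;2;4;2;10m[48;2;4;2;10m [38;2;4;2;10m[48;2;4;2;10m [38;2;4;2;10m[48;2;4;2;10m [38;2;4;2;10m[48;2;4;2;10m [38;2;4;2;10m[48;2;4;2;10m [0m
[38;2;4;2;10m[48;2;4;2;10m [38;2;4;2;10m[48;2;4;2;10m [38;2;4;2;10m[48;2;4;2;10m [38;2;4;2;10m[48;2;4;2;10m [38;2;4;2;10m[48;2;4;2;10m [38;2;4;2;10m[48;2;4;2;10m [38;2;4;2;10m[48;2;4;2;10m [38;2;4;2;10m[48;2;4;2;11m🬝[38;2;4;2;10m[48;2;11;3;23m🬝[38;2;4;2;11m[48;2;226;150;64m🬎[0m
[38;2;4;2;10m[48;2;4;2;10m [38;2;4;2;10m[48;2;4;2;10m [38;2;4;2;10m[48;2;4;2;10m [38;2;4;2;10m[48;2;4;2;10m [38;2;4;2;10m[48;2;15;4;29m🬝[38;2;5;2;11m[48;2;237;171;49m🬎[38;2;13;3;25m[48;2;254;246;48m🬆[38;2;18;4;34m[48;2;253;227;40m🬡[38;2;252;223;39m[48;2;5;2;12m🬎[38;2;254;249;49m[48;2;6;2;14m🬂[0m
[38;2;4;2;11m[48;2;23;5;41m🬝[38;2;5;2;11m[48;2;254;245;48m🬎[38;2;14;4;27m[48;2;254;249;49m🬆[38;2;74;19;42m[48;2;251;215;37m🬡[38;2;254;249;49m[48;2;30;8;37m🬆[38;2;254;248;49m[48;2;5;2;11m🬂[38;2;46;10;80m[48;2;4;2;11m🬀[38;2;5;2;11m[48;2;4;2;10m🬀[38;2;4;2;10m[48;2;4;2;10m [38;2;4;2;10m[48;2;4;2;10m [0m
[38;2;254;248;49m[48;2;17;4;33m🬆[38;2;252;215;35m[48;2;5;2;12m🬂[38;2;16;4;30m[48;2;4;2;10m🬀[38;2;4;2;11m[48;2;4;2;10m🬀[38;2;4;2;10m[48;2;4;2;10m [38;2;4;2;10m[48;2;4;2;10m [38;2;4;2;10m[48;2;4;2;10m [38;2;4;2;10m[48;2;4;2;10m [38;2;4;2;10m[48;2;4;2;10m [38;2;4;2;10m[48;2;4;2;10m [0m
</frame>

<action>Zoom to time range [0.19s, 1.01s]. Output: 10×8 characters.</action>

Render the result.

<frame>
[38;2;4;2;10m[48;2;4;2;10m [38;2;4;2;10m[48;2;4;2;10m [38;2;4;2;10m[48;2;4;2;10m [38;2;4;2;10m[48;2;4;2;10m [38;2;4;2;10m[48;2;4;2;10m [38;2;4;2;10m[48;2;4;2;10m [38;2;4;2;10m[48;2;4;2;10m [38;2;4;2;10m[48;2;4;2;10m [38;2;4;2;10m[48;2;4;2;10m [38;2;4;2;10m[48;2;4;2;10m [0m
[38;2;4;2;10m[48;2;4;2;10m [38;2;4;2;10m[48;2;4;2;10m [38;2;4;2;10m[48;2;4;2;10m [38;2;4;2;10m[48;2;4;2;10m [38;2;4;2;10m[48;2;4;2;10m [38;2;4;2;10m[48;2;4;2;10m [38;2;4;2;10m[48;2;4;2;10m [38;2;4;2;10m[48;2;4;2;10m [38;2;4;2;10m[48;2;4;2;10m [38;2;4;2;10m[48;2;4;2;10m [0m
[38;2;4;2;10m[48;2;4;2;10m [38;2;4;2;10m[48;2;4;2;10m [38;2;4;2;10m[48;2;4;2;10m [38;2;4;2;10m[48;2;4;2;10m [38;2;4;2;10m[48;2;4;2;10m [38;2;4;2;10m[48;2;4;2;10m [38;2;4;2;10m[48;2;4;2;10m [38;2;4;2;10m[48;2;4;2;10m [38;2;4;2;10m[48;2;4;2;10m [38;2;4;2;10m[48;2;4;2;10m [0m
[38;2;4;2;10m[48;2;4;2;10m [38;2;4;2;10m[48;2;4;2;10m [38;2;4;2;10m[48;2;4;2;10m [38;2;4;2;10m[48;2;4;2;10m [38;2;4;2;10m[48;2;4;2;10m [38;2;4;2;10m[48;2;4;2;10m [38;2;4;2;10m[48;2;5;2;11m🬝[38;2;4;2;10m[48;2;10;3;20m🬝[38;2;13;3;24m[48;2;253;222;38m🬝[38;2;28;7;35m[48;2;254;249;49m🬎[0m
[38;2;4;2;10m[48;2;4;2;10m [38;2;4;2;10m[48;2;4;2;10m [38;2;4;2;10m[48;2;5;2;11m🬝[38;2;4;2;10m[48;2;9;3;19m🬝[38;2;10;3;20m[48;2;251;184;23m🬝[38;2;12;3;25m[48;2;254;248;49m🬎[38;2;11;3;22m[48;2;253;227;40m🬂[38;2;254;248;49m[48;2;99;25;65m🬍[38;2;244;200;47m[48;2;12;3;24m🬆[38;2;253;218;37m[48;2;12;3;24m🬀[0m
[38;2;6;2;14m[48;2;197;51;80m🬝[38;2;10;3;21m[48;2;254;248;49m🬎[38;2;11;3;23m[48;2;246;212;47m🬂[38;2;254;248;48m[48;2;99;25;65m🬍[38;2;252;221;38m[48;2;14;3;28m🬆[38;2;254;242;46m[48;2;36;9;27m🬀[38;2;15;4;28m[48;2;4;2;11m🬀[38;2;5;2;12m[48;2;4;2;10m🬀[38;2;4;2;10m[48;2;4;2;10m [38;2;4;2;10m[48;2;4;2;10m [0m
[38;2;253;236;44m[48;2;34;8;39m🬆[38;2;234;164;55m[48;2;7;2;16m🬂[38;2;20;5;37m[48;2;4;2;11m🬀[38;2;5;2;12m[48;2;4;2;10m🬀[38;2;4;2;10m[48;2;4;2;10m [38;2;4;2;10m[48;2;4;2;10m [38;2;4;2;10m[48;2;4;2;10m [38;2;4;2;10m[48;2;4;2;10m [38;2;4;2;10m[48;2;4;2;10m [38;2;4;2;10m[48;2;4;2;10m [0m
[38;2;4;2;10m[48;2;4;2;10m [38;2;4;2;10m[48;2;4;2;10m [38;2;4;2;10m[48;2;4;2;10m [38;2;4;2;10m[48;2;4;2;10m [38;2;4;2;10m[48;2;4;2;10m [38;2;4;2;10m[48;2;4;2;10m [38;2;4;2;10m[48;2;4;2;10m [38;2;4;2;10m[48;2;4;2;10m [38;2;4;2;10m[48;2;4;2;10m [38;2;4;2;10m[48;2;4;2;10m [0m
</frame>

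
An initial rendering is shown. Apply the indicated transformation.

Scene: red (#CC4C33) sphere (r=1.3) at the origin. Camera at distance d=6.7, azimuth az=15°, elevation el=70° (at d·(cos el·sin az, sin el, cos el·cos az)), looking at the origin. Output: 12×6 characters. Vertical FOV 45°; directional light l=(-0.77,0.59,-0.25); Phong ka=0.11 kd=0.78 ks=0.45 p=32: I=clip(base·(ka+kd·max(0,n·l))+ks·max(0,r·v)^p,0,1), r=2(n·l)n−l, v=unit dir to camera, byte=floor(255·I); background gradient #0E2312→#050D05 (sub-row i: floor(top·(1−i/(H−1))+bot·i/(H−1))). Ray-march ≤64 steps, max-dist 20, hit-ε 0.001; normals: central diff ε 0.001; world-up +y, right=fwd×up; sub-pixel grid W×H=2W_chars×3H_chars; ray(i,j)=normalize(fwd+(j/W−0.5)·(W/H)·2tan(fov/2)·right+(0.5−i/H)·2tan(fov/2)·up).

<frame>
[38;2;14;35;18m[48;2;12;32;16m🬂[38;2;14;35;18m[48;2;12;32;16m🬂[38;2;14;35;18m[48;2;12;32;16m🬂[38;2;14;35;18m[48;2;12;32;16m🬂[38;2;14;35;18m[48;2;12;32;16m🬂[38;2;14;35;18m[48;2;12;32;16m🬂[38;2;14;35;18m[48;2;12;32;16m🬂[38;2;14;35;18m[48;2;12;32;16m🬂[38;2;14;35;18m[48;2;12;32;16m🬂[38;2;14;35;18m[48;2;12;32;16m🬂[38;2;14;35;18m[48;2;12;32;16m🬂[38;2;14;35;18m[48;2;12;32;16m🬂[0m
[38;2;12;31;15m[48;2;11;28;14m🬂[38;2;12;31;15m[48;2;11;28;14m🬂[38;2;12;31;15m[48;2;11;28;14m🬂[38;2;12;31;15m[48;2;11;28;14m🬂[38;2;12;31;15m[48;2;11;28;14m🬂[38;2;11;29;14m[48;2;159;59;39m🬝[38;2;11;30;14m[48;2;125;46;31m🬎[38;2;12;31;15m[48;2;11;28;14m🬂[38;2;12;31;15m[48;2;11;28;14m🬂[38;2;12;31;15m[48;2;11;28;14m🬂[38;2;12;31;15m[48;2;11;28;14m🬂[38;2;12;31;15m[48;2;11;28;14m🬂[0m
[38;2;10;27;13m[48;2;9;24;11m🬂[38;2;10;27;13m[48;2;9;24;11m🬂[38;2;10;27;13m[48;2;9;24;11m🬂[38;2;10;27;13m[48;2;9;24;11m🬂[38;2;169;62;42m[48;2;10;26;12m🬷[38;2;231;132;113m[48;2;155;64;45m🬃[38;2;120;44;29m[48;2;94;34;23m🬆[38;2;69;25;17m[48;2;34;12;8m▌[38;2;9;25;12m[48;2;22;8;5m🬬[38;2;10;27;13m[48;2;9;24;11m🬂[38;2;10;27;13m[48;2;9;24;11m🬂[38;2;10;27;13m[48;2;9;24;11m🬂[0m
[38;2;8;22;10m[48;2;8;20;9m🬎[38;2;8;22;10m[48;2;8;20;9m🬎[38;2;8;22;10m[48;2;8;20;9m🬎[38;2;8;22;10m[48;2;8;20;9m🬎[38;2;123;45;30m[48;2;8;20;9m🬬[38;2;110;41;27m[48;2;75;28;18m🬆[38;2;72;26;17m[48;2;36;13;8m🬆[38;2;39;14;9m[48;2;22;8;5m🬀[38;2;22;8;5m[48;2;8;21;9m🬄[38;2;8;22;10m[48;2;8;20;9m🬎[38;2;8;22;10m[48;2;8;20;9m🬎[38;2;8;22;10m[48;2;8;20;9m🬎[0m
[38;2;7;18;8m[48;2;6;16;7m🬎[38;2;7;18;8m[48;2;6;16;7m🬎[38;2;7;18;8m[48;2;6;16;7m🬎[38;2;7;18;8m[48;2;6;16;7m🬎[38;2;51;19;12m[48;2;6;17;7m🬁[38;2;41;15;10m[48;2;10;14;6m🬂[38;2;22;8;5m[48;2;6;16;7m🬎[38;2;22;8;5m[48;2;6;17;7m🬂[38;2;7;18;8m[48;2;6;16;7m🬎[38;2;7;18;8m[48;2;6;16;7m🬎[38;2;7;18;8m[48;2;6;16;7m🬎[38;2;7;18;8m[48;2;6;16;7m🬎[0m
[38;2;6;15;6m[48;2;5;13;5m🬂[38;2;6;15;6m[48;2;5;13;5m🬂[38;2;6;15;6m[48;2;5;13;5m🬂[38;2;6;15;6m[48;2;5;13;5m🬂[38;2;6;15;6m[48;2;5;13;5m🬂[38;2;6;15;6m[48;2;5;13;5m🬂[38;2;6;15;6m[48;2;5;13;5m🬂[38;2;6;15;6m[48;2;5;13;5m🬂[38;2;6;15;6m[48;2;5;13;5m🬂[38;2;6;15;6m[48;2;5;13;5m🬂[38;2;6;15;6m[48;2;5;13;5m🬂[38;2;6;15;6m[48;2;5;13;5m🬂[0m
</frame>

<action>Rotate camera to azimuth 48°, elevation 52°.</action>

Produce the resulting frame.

<frame>
[38;2;14;35;18m[48;2;12;32;16m🬂[38;2;14;35;18m[48;2;12;32;16m🬂[38;2;14;35;18m[48;2;12;32;16m🬂[38;2;14;35;18m[48;2;12;32;16m🬂[38;2;14;35;18m[48;2;12;32;16m🬂[38;2;14;35;18m[48;2;12;32;16m🬂[38;2;14;35;18m[48;2;12;32;16m🬂[38;2;14;35;18m[48;2;12;32;16m🬂[38;2;14;35;18m[48;2;12;32;16m🬂[38;2;14;35;18m[48;2;12;32;16m🬂[38;2;14;35;18m[48;2;12;32;16m🬂[38;2;14;35;18m[48;2;12;32;16m🬂[0m
[38;2;12;31;15m[48;2;11;28;14m🬂[38;2;12;31;15m[48;2;11;28;14m🬂[38;2;12;31;15m[48;2;11;28;14m🬂[38;2;12;31;15m[48;2;11;28;14m🬂[38;2;12;31;15m[48;2;11;28;14m🬂[38;2;11;29;14m[48;2;164;61;41m🬝[38;2;11;30;14m[48;2;146;54;36m🬎[38;2;12;31;15m[48;2;11;28;14m🬂[38;2;12;31;15m[48;2;11;28;14m🬂[38;2;12;31;15m[48;2;11;28;14m🬂[38;2;12;31;15m[48;2;11;28;14m🬂[38;2;12;31;15m[48;2;11;28;14m🬂[0m
[38;2;10;27;13m[48;2;9;24;11m🬂[38;2;10;27;13m[48;2;9;24;11m🬂[38;2;10;27;13m[48;2;9;24;11m🬂[38;2;10;27;13m[48;2;9;24;11m🬂[38;2;125;46;31m[48;2;35;27;15m🬘[38;2;244;165;150m[48;2;97;37;25m🬁[38;2;116;47;34m[48;2;62;22;15m🬂[38;2;81;30;20m[48;2;35;13;8m🬆[38;2;9;25;12m[48;2;22;8;5m🬬[38;2;10;27;13m[48;2;9;24;11m🬂[38;2;10;27;13m[48;2;9;24;11m🬂[38;2;10;27;13m[48;2;9;24;11m🬂[0m
[38;2;8;22;10m[48;2;8;20;9m🬎[38;2;8;22;10m[48;2;8;20;9m🬎[38;2;8;22;10m[48;2;8;20;9m🬎[38;2;8;22;10m[48;2;8;20;9m🬎[38;2;61;22;14m[48;2;22;12;7m🬂[38;2;39;14;9m[48;2;22;8;5m🬂[38;2;23;8;5m[48;2;22;8;5m🬀[38;2;22;8;5m[48;2;22;8;5m [38;2;22;8;5m[48;2;8;21;9m🬄[38;2;8;22;10m[48;2;8;20;9m🬎[38;2;8;22;10m[48;2;8;20;9m🬎[38;2;8;22;10m[48;2;8;20;9m🬎[0m
[38;2;7;18;8m[48;2;6;16;7m🬎[38;2;7;18;8m[48;2;6;16;7m🬎[38;2;7;18;8m[48;2;6;16;7m🬎[38;2;7;18;8m[48;2;6;16;7m🬎[38;2;6;17;7m[48;2;22;8;5m🬺[38;2;22;8;5m[48;2;6;16;7m🬊[38;2;22;8;5m[48;2;6;16;7m🬎[38;2;22;8;5m[48;2;6;17;7m🬂[38;2;7;18;8m[48;2;6;16;7m🬎[38;2;7;18;8m[48;2;6;16;7m🬎[38;2;7;18;8m[48;2;6;16;7m🬎[38;2;7;18;8m[48;2;6;16;7m🬎[0m
[38;2;6;15;6m[48;2;5;13;5m🬂[38;2;6;15;6m[48;2;5;13;5m🬂[38;2;6;15;6m[48;2;5;13;5m🬂[38;2;6;15;6m[48;2;5;13;5m🬂[38;2;6;15;6m[48;2;5;13;5m🬂[38;2;6;15;6m[48;2;5;13;5m🬂[38;2;6;15;6m[48;2;5;13;5m🬂[38;2;6;15;6m[48;2;5;13;5m🬂[38;2;6;15;6m[48;2;5;13;5m🬂[38;2;6;15;6m[48;2;5;13;5m🬂[38;2;6;15;6m[48;2;5;13;5m🬂[38;2;6;15;6m[48;2;5;13;5m🬂[0m
</frame>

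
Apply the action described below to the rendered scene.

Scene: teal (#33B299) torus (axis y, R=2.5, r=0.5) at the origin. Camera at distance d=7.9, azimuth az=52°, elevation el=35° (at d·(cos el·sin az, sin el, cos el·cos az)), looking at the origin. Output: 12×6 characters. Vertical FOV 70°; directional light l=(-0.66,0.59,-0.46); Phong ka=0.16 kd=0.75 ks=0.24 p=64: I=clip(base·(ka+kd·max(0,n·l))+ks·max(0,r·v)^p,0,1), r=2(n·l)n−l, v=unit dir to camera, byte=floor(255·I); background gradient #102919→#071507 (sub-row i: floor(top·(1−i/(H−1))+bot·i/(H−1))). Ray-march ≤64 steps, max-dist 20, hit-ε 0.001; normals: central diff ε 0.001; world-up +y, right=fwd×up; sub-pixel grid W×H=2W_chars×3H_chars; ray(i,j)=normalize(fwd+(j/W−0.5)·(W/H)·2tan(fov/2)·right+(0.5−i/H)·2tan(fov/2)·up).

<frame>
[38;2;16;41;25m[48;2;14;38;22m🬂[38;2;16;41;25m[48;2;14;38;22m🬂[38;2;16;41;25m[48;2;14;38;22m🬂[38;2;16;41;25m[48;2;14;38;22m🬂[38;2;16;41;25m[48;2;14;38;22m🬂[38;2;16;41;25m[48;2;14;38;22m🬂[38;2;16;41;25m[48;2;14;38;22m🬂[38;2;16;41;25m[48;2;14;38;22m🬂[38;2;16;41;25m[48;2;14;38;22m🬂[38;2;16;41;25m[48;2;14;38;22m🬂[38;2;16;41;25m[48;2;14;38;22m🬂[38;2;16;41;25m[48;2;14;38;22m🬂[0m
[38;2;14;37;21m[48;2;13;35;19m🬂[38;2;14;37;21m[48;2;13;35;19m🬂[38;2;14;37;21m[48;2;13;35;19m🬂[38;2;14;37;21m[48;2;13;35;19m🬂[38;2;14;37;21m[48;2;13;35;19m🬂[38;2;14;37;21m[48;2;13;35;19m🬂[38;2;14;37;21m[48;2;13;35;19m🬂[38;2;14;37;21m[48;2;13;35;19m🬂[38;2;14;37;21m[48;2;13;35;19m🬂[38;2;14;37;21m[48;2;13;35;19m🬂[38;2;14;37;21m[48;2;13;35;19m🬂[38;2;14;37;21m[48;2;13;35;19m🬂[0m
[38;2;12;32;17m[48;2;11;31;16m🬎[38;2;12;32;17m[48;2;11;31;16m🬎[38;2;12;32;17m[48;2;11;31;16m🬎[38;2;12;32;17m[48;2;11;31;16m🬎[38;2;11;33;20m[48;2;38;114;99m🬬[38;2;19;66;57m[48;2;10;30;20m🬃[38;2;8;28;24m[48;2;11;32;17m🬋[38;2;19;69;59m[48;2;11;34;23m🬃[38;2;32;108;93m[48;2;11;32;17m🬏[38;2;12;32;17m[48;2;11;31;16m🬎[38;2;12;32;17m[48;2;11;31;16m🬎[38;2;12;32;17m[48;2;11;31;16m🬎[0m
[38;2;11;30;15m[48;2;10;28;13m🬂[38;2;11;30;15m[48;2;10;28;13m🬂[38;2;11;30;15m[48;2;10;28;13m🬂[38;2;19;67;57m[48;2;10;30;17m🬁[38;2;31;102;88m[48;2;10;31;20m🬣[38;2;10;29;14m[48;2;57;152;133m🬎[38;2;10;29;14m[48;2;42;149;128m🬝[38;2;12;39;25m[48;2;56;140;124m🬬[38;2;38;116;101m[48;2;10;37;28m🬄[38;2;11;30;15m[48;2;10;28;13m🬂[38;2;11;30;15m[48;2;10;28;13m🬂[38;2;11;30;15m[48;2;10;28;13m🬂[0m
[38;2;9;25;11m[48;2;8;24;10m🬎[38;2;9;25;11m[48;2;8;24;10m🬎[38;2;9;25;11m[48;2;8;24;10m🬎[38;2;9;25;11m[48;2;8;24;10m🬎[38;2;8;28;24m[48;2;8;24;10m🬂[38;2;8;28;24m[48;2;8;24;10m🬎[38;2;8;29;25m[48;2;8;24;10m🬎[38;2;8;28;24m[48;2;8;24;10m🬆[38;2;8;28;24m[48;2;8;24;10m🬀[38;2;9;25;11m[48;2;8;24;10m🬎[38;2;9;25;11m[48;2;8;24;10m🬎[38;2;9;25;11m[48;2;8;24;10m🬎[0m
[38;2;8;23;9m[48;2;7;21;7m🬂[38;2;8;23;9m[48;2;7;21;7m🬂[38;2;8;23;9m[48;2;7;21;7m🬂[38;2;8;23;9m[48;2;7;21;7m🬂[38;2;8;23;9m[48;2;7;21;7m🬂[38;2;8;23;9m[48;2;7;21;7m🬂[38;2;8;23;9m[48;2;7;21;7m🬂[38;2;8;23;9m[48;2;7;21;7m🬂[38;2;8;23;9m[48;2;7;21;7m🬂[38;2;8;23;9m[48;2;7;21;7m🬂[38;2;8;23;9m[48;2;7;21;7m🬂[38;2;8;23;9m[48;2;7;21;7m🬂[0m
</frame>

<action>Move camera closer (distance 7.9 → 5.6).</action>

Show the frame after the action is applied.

<frame>
[38;2;16;41;25m[48;2;14;38;22m🬂[38;2;16;41;25m[48;2;14;38;22m🬂[38;2;16;41;25m[48;2;14;38;22m🬂[38;2;16;41;25m[48;2;14;38;22m🬂[38;2;16;41;25m[48;2;14;38;22m🬂[38;2;16;41;25m[48;2;14;38;22m🬂[38;2;16;41;25m[48;2;14;38;22m🬂[38;2;16;41;25m[48;2;14;38;22m🬂[38;2;16;41;25m[48;2;14;38;22m🬂[38;2;16;41;25m[48;2;14;38;22m🬂[38;2;16;41;25m[48;2;14;38;22m🬂[38;2;16;41;25m[48;2;14;38;22m🬂[0m
[38;2;14;37;21m[48;2;13;35;19m🬂[38;2;14;37;21m[48;2;13;35;19m🬂[38;2;14;37;21m[48;2;13;35;19m🬂[38;2;14;37;21m[48;2;13;35;19m🬂[38;2;14;37;21m[48;2;13;35;19m🬂[38;2;14;37;21m[48;2;13;35;19m🬂[38;2;14;37;21m[48;2;13;35;19m🬂[38;2;14;37;21m[48;2;13;35;19m🬂[38;2;14;37;21m[48;2;13;35;19m🬂[38;2;14;37;21m[48;2;13;35;19m🬂[38;2;14;37;21m[48;2;13;35;19m🬂[38;2;14;37;21m[48;2;13;35;19m🬂[0m
[38;2;12;32;17m[48;2;11;31;16m🬎[38;2;12;32;17m[48;2;11;31;16m🬎[38;2;12;32;17m[48;2;11;31;16m🬎[38;2;12;32;17m[48;2;28;98;84m🬆[38;2;9;30;21m[48;2;18;64;55m🬸[38;2;72;140;127m[48;2;11;36;27m🬀[38;2;16;59;51m[48;2;9;29;20m🬂[38;2;52;121;108m[48;2;9;29;21m🬀[38;2;27;97;83m[48;2;12;40;29m🬦[38;2;30;107;92m[48;2;11;32;17m🬏[38;2;12;32;17m[48;2;11;31;16m🬎[38;2;12;32;17m[48;2;11;31;16m🬎[0m
[38;2;11;30;15m[48;2;10;28;13m🬂[38;2;11;30;15m[48;2;10;28;13m🬂[38;2;23;82;71m[48;2;10;29;14m▐[38;2;54;140;123m[48;2;26;93;81m🬣[38;2;11;30;15m[48;2;10;28;13m🬂[38;2;11;30;15m[48;2;10;28;13m🬂[38;2;11;30;15m[48;2;10;28;13m🬂[38;2;11;30;15m[48;2;10;28;13m🬂[38;2;10;29;14m[48;2;31;110;94m▌[38;2;51;135;119m[48;2;23;84;72m🬄[38;2;11;30;15m[48;2;10;28;13m🬂[38;2;11;30;15m[48;2;10;28;13m🬂[0m
[38;2;9;25;11m[48;2;8;24;10m🬎[38;2;9;25;11m[48;2;8;24;10m🬎[38;2;8;28;24m[48;2;8;24;10m🬉[38;2;23;81;69m[48;2;9;32;28m🬂[38;2;49;143;124m[48;2;14;52;45m🬂[38;2;10;34;24m[48;2;30;103;89m🬰[38;2;10;35;25m[48;2;35;112;97m🬰[38;2;9;30;22m[48;2;31;109;93m🬮[38;2;34;112;97m[48;2;11;41;35m🬂[38;2;18;64;55m[48;2;8;27;21m🬀[38;2;9;25;11m[48;2;8;24;10m🬎[38;2;9;25;11m[48;2;8;24;10m🬎[0m
[38;2;8;23;9m[48;2;7;21;7m🬂[38;2;8;23;9m[48;2;7;21;7m🬂[38;2;8;23;9m[48;2;7;21;7m🬂[38;2;8;23;9m[48;2;7;21;7m🬂[38;2;8;28;24m[48;2;7;21;7m🬂[38;2;8;28;24m[48;2;7;21;7m🬎[38;2;8;28;24m[48;2;7;21;7m🬎[38;2;8;28;24m[48;2;7;21;7m🬆[38;2;8;28;24m[48;2;7;21;7m🬀[38;2;8;23;9m[48;2;7;21;7m🬂[38;2;8;23;9m[48;2;7;21;7m🬂[38;2;8;23;9m[48;2;7;21;7m🬂[0m
</frame>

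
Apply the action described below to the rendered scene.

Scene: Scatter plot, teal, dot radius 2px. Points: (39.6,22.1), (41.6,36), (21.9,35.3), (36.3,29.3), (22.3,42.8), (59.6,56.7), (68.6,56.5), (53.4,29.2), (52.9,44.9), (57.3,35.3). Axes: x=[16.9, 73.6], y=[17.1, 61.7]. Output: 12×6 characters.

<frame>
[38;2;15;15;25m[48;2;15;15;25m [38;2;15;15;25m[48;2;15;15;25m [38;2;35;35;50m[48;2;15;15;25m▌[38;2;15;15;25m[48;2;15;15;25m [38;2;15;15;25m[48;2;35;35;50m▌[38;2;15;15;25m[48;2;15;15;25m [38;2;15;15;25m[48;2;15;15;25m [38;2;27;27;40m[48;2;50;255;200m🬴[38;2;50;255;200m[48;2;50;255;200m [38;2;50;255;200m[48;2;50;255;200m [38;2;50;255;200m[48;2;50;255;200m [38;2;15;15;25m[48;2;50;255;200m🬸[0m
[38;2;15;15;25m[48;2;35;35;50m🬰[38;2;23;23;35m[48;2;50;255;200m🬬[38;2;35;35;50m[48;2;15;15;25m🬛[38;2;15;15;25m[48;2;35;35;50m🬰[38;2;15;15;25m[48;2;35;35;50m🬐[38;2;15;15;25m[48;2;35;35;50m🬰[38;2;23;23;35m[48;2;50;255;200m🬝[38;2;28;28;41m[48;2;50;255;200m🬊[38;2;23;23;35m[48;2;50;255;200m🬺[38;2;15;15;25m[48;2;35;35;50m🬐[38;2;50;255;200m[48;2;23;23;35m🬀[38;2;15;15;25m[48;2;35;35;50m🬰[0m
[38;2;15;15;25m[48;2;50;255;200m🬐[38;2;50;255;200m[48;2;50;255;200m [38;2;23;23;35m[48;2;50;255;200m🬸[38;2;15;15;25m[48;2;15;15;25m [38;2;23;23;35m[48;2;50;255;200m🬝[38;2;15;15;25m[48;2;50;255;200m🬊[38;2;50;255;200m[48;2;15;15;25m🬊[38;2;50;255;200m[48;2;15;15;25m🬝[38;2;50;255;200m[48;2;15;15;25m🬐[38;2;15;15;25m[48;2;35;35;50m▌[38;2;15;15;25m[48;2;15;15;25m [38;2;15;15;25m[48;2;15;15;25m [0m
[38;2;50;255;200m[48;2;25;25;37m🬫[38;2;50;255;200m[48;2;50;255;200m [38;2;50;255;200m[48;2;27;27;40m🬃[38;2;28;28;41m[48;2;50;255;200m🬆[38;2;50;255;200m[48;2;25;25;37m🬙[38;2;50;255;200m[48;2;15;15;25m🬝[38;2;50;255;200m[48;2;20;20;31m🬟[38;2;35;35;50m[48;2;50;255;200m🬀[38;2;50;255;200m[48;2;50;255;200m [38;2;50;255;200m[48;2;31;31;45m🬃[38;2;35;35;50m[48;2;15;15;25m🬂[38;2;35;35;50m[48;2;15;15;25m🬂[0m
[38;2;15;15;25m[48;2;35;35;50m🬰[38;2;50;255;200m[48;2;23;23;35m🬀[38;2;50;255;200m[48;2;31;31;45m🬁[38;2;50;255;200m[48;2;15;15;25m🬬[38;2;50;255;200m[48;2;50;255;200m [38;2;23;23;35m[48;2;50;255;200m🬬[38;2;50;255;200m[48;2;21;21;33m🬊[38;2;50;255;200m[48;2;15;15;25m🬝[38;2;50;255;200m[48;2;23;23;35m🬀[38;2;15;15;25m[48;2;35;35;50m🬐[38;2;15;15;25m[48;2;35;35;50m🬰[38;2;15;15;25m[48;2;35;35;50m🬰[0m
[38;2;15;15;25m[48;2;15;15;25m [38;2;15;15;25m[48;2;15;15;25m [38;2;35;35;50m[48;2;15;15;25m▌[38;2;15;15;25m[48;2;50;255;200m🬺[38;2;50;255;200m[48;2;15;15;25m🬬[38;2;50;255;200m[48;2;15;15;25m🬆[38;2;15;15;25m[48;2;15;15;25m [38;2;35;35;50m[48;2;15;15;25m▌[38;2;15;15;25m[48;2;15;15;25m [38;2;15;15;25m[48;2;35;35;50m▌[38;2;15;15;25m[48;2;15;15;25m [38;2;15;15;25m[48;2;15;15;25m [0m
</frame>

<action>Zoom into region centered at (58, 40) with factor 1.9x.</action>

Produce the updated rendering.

<frame>
[38;2;15;15;25m[48;2;15;15;25m [38;2;15;15;25m[48;2;15;15;25m [38;2;35;35;50m[48;2;15;15;25m▌[38;2;15;15;25m[48;2;50;255;200m🬝[38;2;15;15;25m[48;2;35;35;50m▌[38;2;15;15;25m[48;2;15;15;25m [38;2;15;15;25m[48;2;15;15;25m [38;2;35;35;50m[48;2;15;15;25m▌[38;2;15;15;25m[48;2;15;15;25m [38;2;15;15;25m[48;2;35;35;50m▌[38;2;15;15;25m[48;2;15;15;25m [38;2;15;15;25m[48;2;15;15;25m [0m
[38;2;15;15;25m[48;2;35;35;50m🬰[38;2;15;15;25m[48;2;35;35;50m🬰[38;2;27;27;40m[48;2;50;255;200m🬴[38;2;50;255;200m[48;2;50;255;200m [38;2;50;255;200m[48;2;35;35;50m🬛[38;2;15;15;25m[48;2;35;35;50m🬰[38;2;15;15;25m[48;2;35;35;50m🬰[38;2;35;35;50m[48;2;15;15;25m🬛[38;2;15;15;25m[48;2;35;35;50m🬰[38;2;15;15;25m[48;2;35;35;50m🬐[38;2;15;15;25m[48;2;35;35;50m🬰[38;2;15;15;25m[48;2;35;35;50m🬰[0m
[38;2;15;15;25m[48;2;15;15;25m [38;2;15;15;25m[48;2;15;15;25m [38;2;35;35;50m[48;2;15;15;25m▌[38;2;15;15;25m[48;2;50;255;200m🬺[38;2;15;15;25m[48;2;35;35;50m▌[38;2;15;15;25m[48;2;15;15;25m [38;2;15;15;25m[48;2;15;15;25m [38;2;35;35;50m[48;2;15;15;25m▌[38;2;15;15;25m[48;2;15;15;25m [38;2;15;15;25m[48;2;35;35;50m▌[38;2;15;15;25m[48;2;15;15;25m [38;2;15;15;25m[48;2;15;15;25m [0m
[38;2;35;35;50m[48;2;15;15;25m🬂[38;2;35;35;50m[48;2;15;15;25m🬂[38;2;35;35;50m[48;2;15;15;25m🬕[38;2;35;35;50m[48;2;15;15;25m🬂[38;2;28;28;41m[48;2;50;255;200m🬆[38;2;50;255;200m[48;2;35;35;50m🬺[38;2;23;23;35m[48;2;50;255;200m🬬[38;2;35;35;50m[48;2;15;15;25m🬕[38;2;35;35;50m[48;2;15;15;25m🬂[38;2;35;35;50m[48;2;15;15;25m🬨[38;2;35;35;50m[48;2;15;15;25m🬂[38;2;35;35;50m[48;2;15;15;25m🬂[0m
[38;2;15;15;25m[48;2;35;35;50m🬰[38;2;15;15;25m[48;2;35;35;50m🬰[38;2;35;35;50m[48;2;15;15;25m🬛[38;2;23;23;35m[48;2;50;255;200m🬝[38;2;27;27;40m[48;2;50;255;200m🬺[38;2;50;255;200m[48;2;21;21;33m🬆[38;2;15;15;25m[48;2;35;35;50m🬰[38;2;35;35;50m[48;2;15;15;25m🬛[38;2;15;15;25m[48;2;35;35;50m🬰[38;2;15;15;25m[48;2;35;35;50m🬐[38;2;15;15;25m[48;2;35;35;50m🬰[38;2;15;15;25m[48;2;35;35;50m🬰[0m
[38;2;15;15;25m[48;2;15;15;25m [38;2;15;15;25m[48;2;15;15;25m [38;2;27;27;40m[48;2;50;255;200m🬴[38;2;50;255;200m[48;2;50;255;200m [38;2;50;255;200m[48;2;35;35;50m🬛[38;2;15;15;25m[48;2;15;15;25m [38;2;15;15;25m[48;2;15;15;25m [38;2;35;35;50m[48;2;15;15;25m▌[38;2;15;15;25m[48;2;15;15;25m [38;2;15;15;25m[48;2;35;35;50m▌[38;2;15;15;25m[48;2;15;15;25m [38;2;15;15;25m[48;2;15;15;25m [0m
</frame>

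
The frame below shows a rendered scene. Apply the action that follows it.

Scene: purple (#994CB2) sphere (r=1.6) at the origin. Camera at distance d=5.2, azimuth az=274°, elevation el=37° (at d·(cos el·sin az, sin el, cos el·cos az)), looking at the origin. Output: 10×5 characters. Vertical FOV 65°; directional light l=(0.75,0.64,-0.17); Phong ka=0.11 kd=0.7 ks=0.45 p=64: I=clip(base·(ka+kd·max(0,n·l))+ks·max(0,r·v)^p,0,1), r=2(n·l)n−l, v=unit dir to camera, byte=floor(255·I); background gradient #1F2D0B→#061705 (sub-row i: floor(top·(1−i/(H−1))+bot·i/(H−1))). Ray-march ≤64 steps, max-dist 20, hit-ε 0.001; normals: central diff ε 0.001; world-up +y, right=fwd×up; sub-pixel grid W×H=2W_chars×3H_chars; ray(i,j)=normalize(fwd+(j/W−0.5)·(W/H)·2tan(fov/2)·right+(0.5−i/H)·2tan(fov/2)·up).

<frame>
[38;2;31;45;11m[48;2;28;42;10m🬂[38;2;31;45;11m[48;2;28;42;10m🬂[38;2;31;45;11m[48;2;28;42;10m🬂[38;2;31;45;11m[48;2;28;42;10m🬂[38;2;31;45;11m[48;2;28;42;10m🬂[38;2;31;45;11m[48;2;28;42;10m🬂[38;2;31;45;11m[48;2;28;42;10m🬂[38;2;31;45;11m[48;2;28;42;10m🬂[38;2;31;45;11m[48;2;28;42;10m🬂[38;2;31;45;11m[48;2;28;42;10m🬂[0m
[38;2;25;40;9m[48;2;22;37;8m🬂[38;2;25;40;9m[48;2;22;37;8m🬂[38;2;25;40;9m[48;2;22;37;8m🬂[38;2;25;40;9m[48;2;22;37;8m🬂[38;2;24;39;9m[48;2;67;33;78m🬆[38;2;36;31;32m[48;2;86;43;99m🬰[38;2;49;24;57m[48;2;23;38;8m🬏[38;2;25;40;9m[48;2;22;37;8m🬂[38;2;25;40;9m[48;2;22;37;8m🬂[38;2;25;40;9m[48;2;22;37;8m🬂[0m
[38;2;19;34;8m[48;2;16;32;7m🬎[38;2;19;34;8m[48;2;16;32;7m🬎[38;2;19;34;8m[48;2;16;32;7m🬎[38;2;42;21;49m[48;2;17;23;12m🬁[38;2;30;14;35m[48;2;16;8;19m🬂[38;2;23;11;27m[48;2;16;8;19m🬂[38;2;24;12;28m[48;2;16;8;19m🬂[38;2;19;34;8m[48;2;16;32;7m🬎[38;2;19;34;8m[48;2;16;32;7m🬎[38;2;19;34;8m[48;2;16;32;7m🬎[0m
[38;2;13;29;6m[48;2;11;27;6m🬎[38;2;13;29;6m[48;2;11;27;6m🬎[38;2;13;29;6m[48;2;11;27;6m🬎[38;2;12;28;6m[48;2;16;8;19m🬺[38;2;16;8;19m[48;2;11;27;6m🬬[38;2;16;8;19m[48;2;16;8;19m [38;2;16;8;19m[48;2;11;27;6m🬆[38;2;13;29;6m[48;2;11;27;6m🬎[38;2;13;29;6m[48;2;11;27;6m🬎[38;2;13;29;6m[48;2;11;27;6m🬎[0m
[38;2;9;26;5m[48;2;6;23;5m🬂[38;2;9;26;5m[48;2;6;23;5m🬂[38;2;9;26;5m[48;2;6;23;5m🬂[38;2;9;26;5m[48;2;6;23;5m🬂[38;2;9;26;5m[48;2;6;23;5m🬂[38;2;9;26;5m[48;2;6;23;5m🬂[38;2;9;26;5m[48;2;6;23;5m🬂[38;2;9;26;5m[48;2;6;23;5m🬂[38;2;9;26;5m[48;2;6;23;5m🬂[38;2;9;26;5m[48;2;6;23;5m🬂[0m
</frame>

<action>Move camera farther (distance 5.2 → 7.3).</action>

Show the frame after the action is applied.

<frame>
[38;2;31;45;11m[48;2;28;42;10m🬂[38;2;31;45;11m[48;2;28;42;10m🬂[38;2;31;45;11m[48;2;28;42;10m🬂[38;2;31;45;11m[48;2;28;42;10m🬂[38;2;31;45;11m[48;2;28;42;10m🬂[38;2;31;45;11m[48;2;28;42;10m🬂[38;2;31;45;11m[48;2;28;42;10m🬂[38;2;31;45;11m[48;2;28;42;10m🬂[38;2;31;45;11m[48;2;28;42;10m🬂[38;2;31;45;11m[48;2;28;42;10m🬂[0m
[38;2;25;40;9m[48;2;22;37;8m🬂[38;2;25;40;9m[48;2;22;37;8m🬂[38;2;25;40;9m[48;2;22;37;8m🬂[38;2;25;40;9m[48;2;22;37;8m🬂[38;2;25;40;9m[48;2;22;37;8m🬂[38;2;93;46;109m[48;2;23;38;8m🬏[38;2;25;40;9m[48;2;22;37;8m🬂[38;2;25;40;9m[48;2;22;37;8m🬂[38;2;25;40;9m[48;2;22;37;8m🬂[38;2;25;40;9m[48;2;22;37;8m🬂[0m
[38;2;19;34;8m[48;2;16;32;7m🬎[38;2;19;34;8m[48;2;16;32;7m🬎[38;2;19;34;8m[48;2;16;32;7m🬎[38;2;19;34;8m[48;2;16;32;7m🬎[38;2;58;29;68m[48;2;18;8;21m🬂[38;2;43;21;50m[48;2;16;8;19m🬂[38;2;49;24;57m[48;2;17;23;12m🬀[38;2;19;34;8m[48;2;16;32;7m🬎[38;2;19;34;8m[48;2;16;32;7m🬎[38;2;19;34;8m[48;2;16;32;7m🬎[0m
[38;2;13;29;6m[48;2;11;27;6m🬎[38;2;13;29;6m[48;2;11;27;6m🬎[38;2;13;29;6m[48;2;11;27;6m🬎[38;2;13;29;6m[48;2;11;27;6m🬎[38;2;16;8;19m[48;2;12;28;6m🬂[38;2;16;8;19m[48;2;11;27;6m🬆[38;2;16;8;19m[48;2;12;28;6m🬀[38;2;13;29;6m[48;2;11;27;6m🬎[38;2;13;29;6m[48;2;11;27;6m🬎[38;2;13;29;6m[48;2;11;27;6m🬎[0m
[38;2;9;26;5m[48;2;6;23;5m🬂[38;2;9;26;5m[48;2;6;23;5m🬂[38;2;9;26;5m[48;2;6;23;5m🬂[38;2;9;26;5m[48;2;6;23;5m🬂[38;2;9;26;5m[48;2;6;23;5m🬂[38;2;9;26;5m[48;2;6;23;5m🬂[38;2;9;26;5m[48;2;6;23;5m🬂[38;2;9;26;5m[48;2;6;23;5m🬂[38;2;9;26;5m[48;2;6;23;5m🬂[38;2;9;26;5m[48;2;6;23;5m🬂[0m
</frame>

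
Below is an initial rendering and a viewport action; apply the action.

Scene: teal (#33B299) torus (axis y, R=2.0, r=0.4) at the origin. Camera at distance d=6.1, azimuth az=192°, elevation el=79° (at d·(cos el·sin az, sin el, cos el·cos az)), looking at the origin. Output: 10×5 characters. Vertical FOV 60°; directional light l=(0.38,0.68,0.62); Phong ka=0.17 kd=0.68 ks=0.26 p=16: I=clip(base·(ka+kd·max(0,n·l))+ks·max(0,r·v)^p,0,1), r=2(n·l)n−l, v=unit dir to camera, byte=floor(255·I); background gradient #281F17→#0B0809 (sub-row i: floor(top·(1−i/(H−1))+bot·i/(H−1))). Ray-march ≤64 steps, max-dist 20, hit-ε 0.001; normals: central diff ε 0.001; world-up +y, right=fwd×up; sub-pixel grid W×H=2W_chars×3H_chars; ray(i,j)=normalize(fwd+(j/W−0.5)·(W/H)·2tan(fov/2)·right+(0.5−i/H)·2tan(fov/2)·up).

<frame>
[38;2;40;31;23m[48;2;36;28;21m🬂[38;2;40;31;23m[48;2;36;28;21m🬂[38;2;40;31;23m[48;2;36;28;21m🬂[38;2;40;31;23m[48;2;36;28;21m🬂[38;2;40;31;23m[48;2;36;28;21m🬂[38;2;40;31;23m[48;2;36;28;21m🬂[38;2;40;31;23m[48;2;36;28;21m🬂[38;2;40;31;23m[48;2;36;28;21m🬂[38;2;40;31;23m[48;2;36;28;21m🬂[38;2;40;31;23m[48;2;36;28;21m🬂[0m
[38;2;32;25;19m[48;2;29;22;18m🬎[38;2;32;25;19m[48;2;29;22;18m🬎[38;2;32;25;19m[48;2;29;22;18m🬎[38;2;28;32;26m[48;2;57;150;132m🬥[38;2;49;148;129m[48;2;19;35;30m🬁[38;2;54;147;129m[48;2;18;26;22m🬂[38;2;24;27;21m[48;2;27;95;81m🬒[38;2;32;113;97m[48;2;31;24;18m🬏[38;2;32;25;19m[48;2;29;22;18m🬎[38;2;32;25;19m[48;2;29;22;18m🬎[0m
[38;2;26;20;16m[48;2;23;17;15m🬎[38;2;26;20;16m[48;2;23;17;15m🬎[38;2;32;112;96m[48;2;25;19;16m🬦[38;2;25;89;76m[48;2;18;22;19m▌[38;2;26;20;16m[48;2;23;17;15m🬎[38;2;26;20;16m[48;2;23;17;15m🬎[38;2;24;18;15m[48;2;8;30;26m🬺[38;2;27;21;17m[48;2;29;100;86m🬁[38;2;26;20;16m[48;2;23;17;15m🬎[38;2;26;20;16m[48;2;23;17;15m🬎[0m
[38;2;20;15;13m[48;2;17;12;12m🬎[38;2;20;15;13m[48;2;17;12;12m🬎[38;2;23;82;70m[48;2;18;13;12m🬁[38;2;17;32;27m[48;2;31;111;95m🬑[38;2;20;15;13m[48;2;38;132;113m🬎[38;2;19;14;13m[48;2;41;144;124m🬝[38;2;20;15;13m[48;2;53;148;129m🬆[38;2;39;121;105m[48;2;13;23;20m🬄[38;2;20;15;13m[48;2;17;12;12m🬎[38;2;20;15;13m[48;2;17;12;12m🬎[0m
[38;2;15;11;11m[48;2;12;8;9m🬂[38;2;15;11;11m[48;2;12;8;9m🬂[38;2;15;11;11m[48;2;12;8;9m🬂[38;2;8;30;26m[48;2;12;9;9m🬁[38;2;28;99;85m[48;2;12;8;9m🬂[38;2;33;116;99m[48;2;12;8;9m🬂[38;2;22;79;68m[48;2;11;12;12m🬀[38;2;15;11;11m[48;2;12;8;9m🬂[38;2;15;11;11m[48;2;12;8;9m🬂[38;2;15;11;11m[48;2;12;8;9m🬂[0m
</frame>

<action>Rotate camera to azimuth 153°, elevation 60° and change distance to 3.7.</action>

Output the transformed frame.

<frame>
[38;2;40;31;23m[48;2;36;28;21m🬂[38;2;40;31;23m[48;2;36;28;21m🬂[38;2;40;31;23m[48;2;36;28;21m🬂[38;2;37;29;22m[48;2;38;134;115m🬝[38;2;38;30;22m[48;2;31;104;89m🬎[38;2;38;30;22m[48;2;29;100;86m🬎[38;2;38;30;22m[48;2;31;109;94m🬎[38;2;40;31;23m[48;2;36;28;21m🬂[38;2;40;31;23m[48;2;36;28;21m🬂[38;2;40;31;23m[48;2;36;28;21m🬂[0m
[38;2;32;25;19m[48;2;29;22;18m🬎[38;2;31;24;18m[48;2;64;151;134m🬝[38;2;19;45;38m[48;2;46;135;118m🬶[38;2;25;85;73m[48;2;13;32;27m🬀[38;2;8;30;26m[48;2;29;22;18m🬆[38;2;10;37;32m[48;2;30;23;18m🬂[38;2;24;85;73m[48;2;20;32;27m🬂[38;2;34;113;98m[48;2;16;58;50m🬬[38;2;32;25;19m[48;2;40;121;106m🬊[38;2;32;25;19m[48;2;29;22;18m🬎[0m
[38;2;26;20;16m[48;2;23;17;15m🬎[38;2;69;157;139m[48;2;21;74;63m▌[38;2;8;30;26m[48;2;24;18;15m🬕[38;2;26;20;16m[48;2;23;17;15m🬎[38;2;26;20;16m[48;2;23;17;15m🬎[38;2;26;20;16m[48;2;23;17;15m🬎[38;2;26;20;16m[48;2;23;17;15m🬎[38;2;26;90;78m[48;2;24;18;15m🬁[38;2;37;131;113m[48;2;68;167;147m🬔[38;2;27;96;82m[48;2;25;19;16m▌[0m
[38;2;35;126;108m[48;2;19;14;13m▐[38;2;23;83;71m[48;2;71;151;135m▐[38;2;19;68;58m[48;2;14;21;18m🬏[38;2;20;15;13m[48;2;17;12;12m🬎[38;2;20;15;13m[48;2;17;12;12m🬎[38;2;20;15;13m[48;2;17;12;12m🬎[38;2;20;15;13m[48;2;17;12;12m🬎[38;2;20;15;13m[48;2;17;12;12m🬎[38;2;55;159;139m[48;2;40;142;122m🬉[38;2;31;110;94m[48;2;10;37;32m▌[0m
[38;2;15;11;11m[48;2;12;8;9m🬂[38;2;38;118;102m[48;2;23;82;71m🬬[38;2;23;82;70m[48;2;35;112;97m🬂[38;2;15;27;24m[48;2;29;102;88m🬊[38;2;14;10;10m[48;2;31;108;93m🬎[38;2;14;10;10m[48;2;34;119;102m🬎[38;2;14;10;10m[48;2;37;129;111m🬆[38;2;15;11;11m[48;2;39;137;118m🬀[38;2;37;130;112m[48;2;25;90;77m🬆[38;2;18;66;57m[48;2;11;14;14m🬄[0m
</frame>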